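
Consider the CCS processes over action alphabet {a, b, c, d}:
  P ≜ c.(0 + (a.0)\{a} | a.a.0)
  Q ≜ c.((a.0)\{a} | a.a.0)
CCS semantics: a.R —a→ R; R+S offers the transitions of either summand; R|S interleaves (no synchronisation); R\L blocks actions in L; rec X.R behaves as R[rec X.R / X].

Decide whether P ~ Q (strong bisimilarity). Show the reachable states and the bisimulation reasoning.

LTS(P): 4 reachable states
  u0 = c.(0 + (a.0)\{a} | a.a.0) has moves -c-> u1
  u1 = 0 + (a.0)\{a} | a.a.0 has moves -a-> u2
  u2 = (a.0)\{a} | a.0 has moves -a-> u3
  u3 = (a.0)\{a} | 0 has moves ∅
LTS(Q): 4 reachable states
  v0 = c.((a.0)\{a} | a.a.0) has moves -c-> v1
  v1 = (a.0)\{a} | a.a.0 has moves -a-> v2
  v2 = (a.0)\{a} | a.0 has moves -a-> v3
  v3 = (a.0)\{a} | 0 has moves ∅
Bisimilarity quotient blocks:
  B0 = {u0, v0}
  B1 = {u1, v1}
  B2 = {u2, v2}
  B3 = {u3, v3}
u0 ∈ B0, v0 ∈ B0 → same block

YES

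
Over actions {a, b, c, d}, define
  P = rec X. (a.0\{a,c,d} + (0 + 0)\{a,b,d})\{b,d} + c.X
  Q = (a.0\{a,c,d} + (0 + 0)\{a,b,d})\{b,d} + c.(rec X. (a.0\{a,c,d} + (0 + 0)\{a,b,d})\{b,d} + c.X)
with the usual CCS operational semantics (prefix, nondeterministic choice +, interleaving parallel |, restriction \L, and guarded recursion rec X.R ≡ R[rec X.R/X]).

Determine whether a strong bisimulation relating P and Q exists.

LTS(P): 2 reachable states
  s0 = rec X. (a.0\{a,c,d} + (0 + 0)\{a,b,d})\{b,d} + c.X has moves -a-> s1, -c-> s0
  s1 = 0\{a,c,d}\{b,d} has moves ∅
LTS(Q): 3 reachable states
  t0 = (a.0\{a,c,d} + (0 + 0)\{a,b,d})\{b,d} + c.(rec X. (a.0\{a,c,d} + (0 + 0)\{a,b,d})\{b,d} + c.X) has moves -a-> t1, -c-> t2
  t1 = 0\{a,c,d}\{b,d} has moves ∅
  t2 = rec X. (a.0\{a,c,d} + (0 + 0)\{a,b,d})\{b,d} + c.X has moves -a-> t1, -c-> t2
Coarsest stable partition (strong bisimilarity classes):
  B0 = {s0, t0, t2}
  B1 = {s1, t1}
s0 ∈ B0, t0 ∈ B0 → same block

bisimilar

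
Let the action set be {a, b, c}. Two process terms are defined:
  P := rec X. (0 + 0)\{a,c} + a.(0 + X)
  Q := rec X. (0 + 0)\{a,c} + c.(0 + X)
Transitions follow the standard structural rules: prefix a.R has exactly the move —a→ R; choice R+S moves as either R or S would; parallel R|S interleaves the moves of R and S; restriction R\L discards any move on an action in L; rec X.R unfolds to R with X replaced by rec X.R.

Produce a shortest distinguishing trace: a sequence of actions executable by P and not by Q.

a

Reachable graph of P (2 states):
  s0 = rec X. (0 + 0)\{a,c} + a.(0 + X) has moves -a-> s1
  s1 = 0 + (rec X. (0 + 0)\{a,c} + a.(0 + X)) has moves -a-> s1
Reachable graph of Q (2 states):
  t0 = rec X. (0 + 0)\{a,c} + c.(0 + X) has moves -c-> t1
  t1 = 0 + (rec X. (0 + 0)\{a,c} + c.(0 + X)) has moves -c-> t1
Run σ = ⟨a⟩ on P: start {s0}
  after a @ step 1: {s1}
  P completes σ.
Run σ = ⟨a⟩ on Q: start {t0}
  after a @ step 1: ∅ (Q stuck)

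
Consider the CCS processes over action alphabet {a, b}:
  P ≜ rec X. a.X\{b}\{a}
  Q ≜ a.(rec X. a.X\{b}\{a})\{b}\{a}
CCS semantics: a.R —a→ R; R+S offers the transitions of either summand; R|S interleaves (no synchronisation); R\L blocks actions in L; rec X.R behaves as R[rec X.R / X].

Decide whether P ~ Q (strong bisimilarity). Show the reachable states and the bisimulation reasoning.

P ~ Q

LTS(P): 2 reachable states
  m0 = rec X. a.X\{b}\{a} :: --a--▸ m1
  m1 = (rec X. a.X\{b}\{a})\{b}\{a} :: (no moves)
LTS(Q): 2 reachable states
  n0 = a.(rec X. a.X\{b}\{a})\{b}\{a} :: --a--▸ n1
  n1 = (rec X. a.X\{b}\{a})\{b}\{a} :: (no moves)
Partition-refinement fixed point:
  B0 = {m0, n0}
  B1 = {m1, n1}
m0 ∈ B0, n0 ∈ B0 → same block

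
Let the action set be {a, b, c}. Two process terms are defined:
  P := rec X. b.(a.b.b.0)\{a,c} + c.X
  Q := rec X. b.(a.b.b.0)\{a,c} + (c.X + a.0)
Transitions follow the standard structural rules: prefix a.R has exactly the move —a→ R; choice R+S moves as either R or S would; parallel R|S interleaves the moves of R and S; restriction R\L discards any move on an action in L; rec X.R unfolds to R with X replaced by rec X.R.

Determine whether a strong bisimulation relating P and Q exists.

NO

P's transition system — 2 states:
  u0 = rec X. b.(a.b.b.0)\{a,c} + c.X :: ··b··> u1, ··c··> u0
  u1 = (a.b.b.0)\{a,c} :: deadlocked
Q's transition system — 3 states:
  v0 = rec X. b.(a.b.b.0)\{a,c} + (c.X + a.0) :: ··a··> v1, ··b··> v2, ··c··> v0
  v1 = 0 :: deadlocked
  v2 = (a.b.b.0)\{a,c} :: deadlocked
Bisimilarity quotient blocks:
  B0 = {u0}
  B1 = {u1, v1, v2}
  B2 = {v0}
u0 ∈ B0, v0 ∈ B2 → different blocks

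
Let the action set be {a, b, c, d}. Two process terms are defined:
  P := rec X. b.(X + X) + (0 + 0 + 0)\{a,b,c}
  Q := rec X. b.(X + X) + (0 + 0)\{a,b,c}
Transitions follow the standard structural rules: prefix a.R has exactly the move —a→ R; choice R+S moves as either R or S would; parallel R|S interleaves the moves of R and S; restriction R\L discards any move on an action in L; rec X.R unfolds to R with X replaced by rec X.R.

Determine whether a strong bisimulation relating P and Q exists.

Reachable graph of P (2 states):
  u0 = rec X. b.(X + X) + (0 + 0 + 0)\{a,b,c} :: -b-> u1
  u1 = (rec X. b.(X + X) + (0 + 0 + 0)\{a,b,c}) + (rec X. b.(X + X) + (0 + 0 + 0)\{a,b,c}) :: -b-> u1
Reachable graph of Q (2 states):
  v0 = rec X. b.(X + X) + (0 + 0)\{a,b,c} :: -b-> v1
  v1 = (rec X. b.(X + X) + (0 + 0)\{a,b,c}) + (rec X. b.(X + X) + (0 + 0)\{a,b,c}) :: -b-> v1
Coarsest stable partition (strong bisimilarity classes):
  B0 = {u0, u1, v0, v1}
u0 ∈ B0, v0 ∈ B0 → same block

bisimilar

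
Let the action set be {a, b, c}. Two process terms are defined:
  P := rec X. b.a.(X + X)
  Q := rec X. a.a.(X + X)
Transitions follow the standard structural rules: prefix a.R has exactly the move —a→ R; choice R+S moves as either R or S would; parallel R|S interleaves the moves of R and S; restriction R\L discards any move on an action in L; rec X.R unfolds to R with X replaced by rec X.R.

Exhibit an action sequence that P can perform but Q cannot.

b

P's transition system — 3 states:
  s0 = rec X. b.a.(X + X) has moves =b=> s1
  s1 = a.((rec X. b.a.(X + X)) + (rec X. b.a.(X + X))) has moves =a=> s2
  s2 = (rec X. b.a.(X + X)) + (rec X. b.a.(X + X)) has moves =b=> s1
Q's transition system — 3 states:
  t0 = rec X. a.a.(X + X) has moves =a=> t1
  t1 = a.((rec X. a.a.(X + X)) + (rec X. a.a.(X + X))) has moves =a=> t2
  t2 = (rec X. a.a.(X + X)) + (rec X. a.a.(X + X)) has moves =a=> t1
Trace ⟨b⟩ through P, begin at {s0}:
  [1] b ⇒ {s1}
  ✓ P
Trace ⟨b⟩ through Q, begin at {t0}:
  [1] b ⇒ ∅  — Q cannot continue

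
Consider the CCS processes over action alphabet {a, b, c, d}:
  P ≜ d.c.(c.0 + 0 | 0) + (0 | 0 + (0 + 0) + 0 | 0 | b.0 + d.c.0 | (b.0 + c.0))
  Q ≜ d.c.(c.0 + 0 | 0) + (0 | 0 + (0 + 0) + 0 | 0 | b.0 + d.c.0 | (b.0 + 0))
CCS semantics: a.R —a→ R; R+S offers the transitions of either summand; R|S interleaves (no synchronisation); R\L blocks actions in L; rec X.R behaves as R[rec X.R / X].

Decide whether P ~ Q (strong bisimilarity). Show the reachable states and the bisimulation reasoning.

not bisimilar

LTS(P): 10 reachable states
  s0 = d.c.(c.0 + 0 | 0) + (0 | 0 + (0 + 0) + 0 | 0 | b.0 + d.c.0 | (b.0 + c.0)) ⊢ ··b··> s1, ··b··> s2, ··c··> s2, ··d··> s3, ··d··> s4
  s1 = 0 | 0 | 0 ⊢ stopped
  s2 = d.c.0 | 0 ⊢ ··d··> s5
  s3 = c.(c.0 + 0 | 0) ⊢ ··c··> s6
  s4 = c.0 | (b.0 + c.0) ⊢ ··b··> s5, ··c··> s5, ··c··> s7
  s5 = c.0 | 0 ⊢ ··c··> s8
  s6 = c.0 + 0 | 0 ⊢ ··c··> s9
  s7 = 0 | (b.0 + c.0) ⊢ ··b··> s8, ··c··> s8
  s8 = 0 | 0 ⊢ stopped
  s9 = 0 ⊢ stopped
LTS(Q): 10 reachable states
  t0 = d.c.(c.0 + 0 | 0) + (0 | 0 + (0 + 0) + 0 | 0 | b.0 + d.c.0 | (b.0 + 0)) ⊢ ··b··> t1, ··b··> t2, ··d··> t3, ··d··> t4
  t1 = 0 | 0 | 0 ⊢ stopped
  t2 = d.c.0 | 0 ⊢ ··d··> t5
  t3 = c.(c.0 + 0 | 0) ⊢ ··c··> t6
  t4 = c.0 | (b.0 + 0) ⊢ ··b··> t5, ··c··> t7
  t5 = c.0 | 0 ⊢ ··c··> t8
  t6 = c.0 + 0 | 0 ⊢ ··c··> t9
  t7 = 0 | (b.0 + 0) ⊢ ··b··> t8
  t8 = 0 | 0 ⊢ stopped
  t9 = 0 ⊢ stopped
Partition-refinement fixed point:
  B0 = {s0}
  B1 = {s4}
  B2 = {s5, s6, t5, t6}
  B3 = {s1, s8, s9, t1, t8, t9}
  B4 = {s7}
  B5 = {s2, t2}
  B6 = {s3, t3}
  B7 = {t0}
  B8 = {t4}
  B9 = {t7}
s0 ∈ B0, t0 ∈ B7 → different blocks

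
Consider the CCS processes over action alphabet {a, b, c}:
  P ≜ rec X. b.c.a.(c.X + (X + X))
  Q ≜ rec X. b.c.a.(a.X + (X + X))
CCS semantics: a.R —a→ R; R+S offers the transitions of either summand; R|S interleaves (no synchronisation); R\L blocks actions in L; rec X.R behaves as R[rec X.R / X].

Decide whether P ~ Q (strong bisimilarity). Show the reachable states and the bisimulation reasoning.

LTS(P): 4 reachable states
  s0 = rec X. b.c.a.(c.X + (X + X)) | --b--▸ s1
  s1 = c.a.(c.(rec X. b.c.a.(c.X + (X + X))) + ((rec X. b.c.a.(c.X + (X + X))) + (rec X. b.c.a.(c.X + (X + X))))) | --c--▸ s2
  s2 = a.(c.(rec X. b.c.a.(c.X + (X + X))) + ((rec X. b.c.a.(c.X + (X + X))) + (rec X. b.c.a.(c.X + (X + X))))) | --a--▸ s3
  s3 = c.(rec X. b.c.a.(c.X + (X + X))) + ((rec X. b.c.a.(c.X + (X + X))) + (rec X. b.c.a.(c.X + (X + X)))) | --b--▸ s1, --c--▸ s0
LTS(Q): 4 reachable states
  t0 = rec X. b.c.a.(a.X + (X + X)) | --b--▸ t1
  t1 = c.a.(a.(rec X. b.c.a.(a.X + (X + X))) + ((rec X. b.c.a.(a.X + (X + X))) + (rec X. b.c.a.(a.X + (X + X))))) | --c--▸ t2
  t2 = a.(a.(rec X. b.c.a.(a.X + (X + X))) + ((rec X. b.c.a.(a.X + (X + X))) + (rec X. b.c.a.(a.X + (X + X))))) | --a--▸ t3
  t3 = a.(rec X. b.c.a.(a.X + (X + X))) + ((rec X. b.c.a.(a.X + (X + X))) + (rec X. b.c.a.(a.X + (X + X)))) | --a--▸ t0, --b--▸ t1
Bisimilarity quotient blocks:
  B0 = {s0}
  B1 = {s1}
  B2 = {s2}
  B3 = {s3}
  B4 = {t0}
  B5 = {t1}
  B6 = {t2}
  B7 = {t3}
s0 ∈ B0, t0 ∈ B4 → different blocks

not bisimilar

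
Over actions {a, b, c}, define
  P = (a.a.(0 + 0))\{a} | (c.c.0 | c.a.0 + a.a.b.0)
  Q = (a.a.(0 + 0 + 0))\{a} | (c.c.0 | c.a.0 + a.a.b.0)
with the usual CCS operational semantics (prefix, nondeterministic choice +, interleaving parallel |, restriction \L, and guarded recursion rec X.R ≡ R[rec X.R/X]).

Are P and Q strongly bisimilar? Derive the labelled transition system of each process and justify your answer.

bisimilar

LTS(P): 12 reachable states
  u0 = (a.a.(0 + 0))\{a} | (c.c.0 | c.a.0 + a.a.b.0) has moves ··a··> u1, ··c··> u2, ··c··> u3
  u1 = (a.a.(0 + 0))\{a} | a.b.0 has moves ··a··> u4
  u2 = (a.a.(0 + 0))\{a} | (c.0 | c.a.0) has moves ··c··> u5, ··c··> u6
  u3 = (a.a.(0 + 0))\{a} | (c.c.0 | a.0) has moves ··a··> u7, ··c··> u6
  u4 = (a.a.(0 + 0))\{a} | b.0 has moves ··b··> u8
  u5 = (a.a.(0 + 0))\{a} | (0 | c.a.0) has moves ··c··> u9
  u6 = (a.a.(0 + 0))\{a} | (c.0 | a.0) has moves ··a··> u10, ··c··> u9
  u7 = (a.a.(0 + 0))\{a} | (c.c.0 | 0) has moves ··c··> u10
  u8 = (a.a.(0 + 0))\{a} | 0 has moves ·
  u9 = (a.a.(0 + 0))\{a} | (0 | a.0) has moves ··a··> u11
  u10 = (a.a.(0 + 0))\{a} | (c.0 | 0) has moves ··c··> u11
  u11 = (a.a.(0 + 0))\{a} | (0 | 0) has moves ·
LTS(Q): 12 reachable states
  v0 = (a.a.(0 + 0 + 0))\{a} | (c.c.0 | c.a.0 + a.a.b.0) has moves ··a··> v1, ··c··> v2, ··c··> v3
  v1 = (a.a.(0 + 0 + 0))\{a} | a.b.0 has moves ··a··> v4
  v2 = (a.a.(0 + 0 + 0))\{a} | (c.0 | c.a.0) has moves ··c··> v5, ··c··> v6
  v3 = (a.a.(0 + 0 + 0))\{a} | (c.c.0 | a.0) has moves ··a··> v7, ··c··> v6
  v4 = (a.a.(0 + 0 + 0))\{a} | b.0 has moves ··b··> v8
  v5 = (a.a.(0 + 0 + 0))\{a} | (0 | c.a.0) has moves ··c··> v9
  v6 = (a.a.(0 + 0 + 0))\{a} | (c.0 | a.0) has moves ··a··> v10, ··c··> v9
  v7 = (a.a.(0 + 0 + 0))\{a} | (c.c.0 | 0) has moves ··c··> v10
  v8 = (a.a.(0 + 0 + 0))\{a} | 0 has moves ·
  v9 = (a.a.(0 + 0 + 0))\{a} | (0 | a.0) has moves ··a··> v11
  v10 = (a.a.(0 + 0 + 0))\{a} | (c.0 | 0) has moves ··c··> v11
  v11 = (a.a.(0 + 0 + 0))\{a} | (0 | 0) has moves ·
Coarsest stable partition (strong bisimilarity classes):
  B0 = {u0, v0}
  B1 = {u1, v1}
  B2 = {u4, v4}
  B3 = {u11, u8, v11, v8}
  B4 = {u2, v2}
  B5 = {u5, v5}
  B6 = {u9, v9}
  B7 = {u6, v6}
  B8 = {u10, v10}
  B9 = {u3, v3}
  B10 = {u7, v7}
u0 ∈ B0, v0 ∈ B0 → same block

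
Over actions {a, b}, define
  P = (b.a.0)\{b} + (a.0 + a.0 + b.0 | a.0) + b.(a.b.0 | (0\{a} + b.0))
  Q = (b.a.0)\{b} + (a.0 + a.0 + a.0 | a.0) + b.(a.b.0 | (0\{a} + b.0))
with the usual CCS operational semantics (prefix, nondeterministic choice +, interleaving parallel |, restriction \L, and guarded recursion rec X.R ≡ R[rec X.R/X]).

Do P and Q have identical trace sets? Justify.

LTS(P): 9 reachable states
  u0 = (b.a.0)\{b} + (a.0 + a.0 + b.0 | a.0) + b.(a.b.0 | (0\{a} + b.0)) :: -a-> u1, -a-> u2, -b-> u3, -b-> u4
  u1 = 0 :: (no moves)
  u2 = b.0 | 0 :: -b-> u5
  u3 = 0 | a.0 :: -a-> u5
  u4 = a.b.0 | (0\{a} + b.0) :: -a-> u6, -b-> u7
  u5 = 0 | 0 :: (no moves)
  u6 = b.0 | (0\{a} + b.0) :: -b-> u2, -b-> u8
  u7 = a.b.0 | 0 :: -a-> u2
  u8 = 0 | (0\{a} + b.0) :: -b-> u5
LTS(Q): 10 reachable states
  v0 = (b.a.0)\{b} + (a.0 + a.0 + a.0 | a.0) + b.(a.b.0 | (0\{a} + b.0)) :: -a-> v1, -a-> v2, -a-> v3, -b-> v4
  v1 = 0 :: (no moves)
  v2 = 0 | a.0 :: -a-> v5
  v3 = a.0 | 0 :: -a-> v5
  v4 = a.b.0 | (0\{a} + b.0) :: -a-> v6, -b-> v7
  v5 = 0 | 0 :: (no moves)
  v6 = b.0 | (0\{a} + b.0) :: -b-> v8, -b-> v9
  v7 = a.b.0 | 0 :: -a-> v9
  v8 = 0 | (0\{a} + b.0) :: -b-> v5
  v9 = b.0 | 0 :: -b-> v5
Executing ab from P (initial set {u0}):
  step 1 (a): {u1, u2}
  step 2 (b): {u5}
  — P admits the full trace.
Executing ab from Q (initial set {v0}):
  step 1 (a): {v1, v2, v3}
  step 2 (b): ∅  — Q cannot continue

NO — witness ⟨ab⟩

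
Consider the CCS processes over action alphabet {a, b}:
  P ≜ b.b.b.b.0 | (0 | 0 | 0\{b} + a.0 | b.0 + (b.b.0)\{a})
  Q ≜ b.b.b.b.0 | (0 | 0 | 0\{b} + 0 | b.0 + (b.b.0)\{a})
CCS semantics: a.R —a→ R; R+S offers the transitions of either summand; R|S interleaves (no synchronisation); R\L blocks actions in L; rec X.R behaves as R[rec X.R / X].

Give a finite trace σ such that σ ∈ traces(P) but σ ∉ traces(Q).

a

P's transition system — 30 states:
  p0 = b.b.b.b.0 | (0 | 0 | 0\{b} + a.0 | b.0 + (b.b.0)\{a}) | --a--▸ p1, --b--▸ p2, --b--▸ p3, --b--▸ p4
  p1 = b.b.b.b.0 | (0 | b.0) | --b--▸ p5, --b--▸ p6
  p2 = b.b.b.0 | (0 | 0 | 0\{b} + a.0 | b.0 + (b.b.0)\{a}) | --a--▸ p5, --b--▸ p7, --b--▸ p8, --b--▸ p9
  p3 = b.b.b.b.0 | (a.0 | 0) | --a--▸ p6, --b--▸ p8
  p4 = b.b.b.b.0 | (b.0)\{a} | --b--▸ p10, --b--▸ p9
  p5 = b.b.b.0 | (0 | b.0) | --b--▸ p11, --b--▸ p12
  p6 = b.b.b.b.0 | (0 | 0) | --b--▸ p12
  p7 = b.b.0 | (0 | 0 | 0\{b} + a.0 | b.0 + (b.b.0)\{a}) | --a--▸ p11, --b--▸ p13, --b--▸ p14, --b--▸ p15
  p8 = b.b.b.0 | (a.0 | 0) | --a--▸ p12, --b--▸ p14
  p9 = b.b.b.0 | (b.0)\{a} | --b--▸ p15, --b--▸ p16
  p10 = b.b.b.b.0 | 0\{a} | --b--▸ p16
  p11 = b.b.0 | (0 | b.0) | --b--▸ p17, --b--▸ p18
  p12 = b.b.b.0 | (0 | 0) | --b--▸ p18
  p13 = b.0 | (0 | 0 | 0\{b} + a.0 | b.0 + (b.b.0)\{a}) | --a--▸ p17, --b--▸ p19, --b--▸ p20, --b--▸ p21
  p14 = b.b.0 | (a.0 | 0) | --a--▸ p18, --b--▸ p20
  p15 = b.b.0 | (b.0)\{a} | --b--▸ p21, --b--▸ p22
  p16 = b.b.b.0 | 0\{a} | --b--▸ p22
  p17 = b.0 | (0 | b.0) | --b--▸ p23, --b--▸ p24
  p18 = b.b.0 | (0 | 0) | --b--▸ p24
  p19 = 0 | (0 | 0 | 0\{b} + a.0 | b.0 + (b.b.0)\{a}) | --a--▸ p23, --b--▸ p25, --b--▸ p26
  p20 = b.0 | (a.0 | 0) | --a--▸ p24, --b--▸ p25
  p21 = b.0 | (b.0)\{a} | --b--▸ p26, --b--▸ p27
  p22 = b.b.0 | 0\{a} | --b--▸ p27
  p23 = 0 | (0 | b.0) | --b--▸ p28
  p24 = b.0 | (0 | 0) | --b--▸ p28
  p25 = 0 | (a.0 | 0) | --a--▸ p28
  p26 = 0 | (b.0)\{a} | --b--▸ p29
  p27 = b.0 | 0\{a} | --b--▸ p29
  p28 = 0 | (0 | 0) | (no moves)
  p29 = 0 | 0\{a} | (no moves)
Q's transition system — 20 states:
  q0 = b.b.b.b.0 | (0 | 0 | 0\{b} + 0 | b.0 + (b.b.0)\{a}) | --b--▸ q1, --b--▸ q2, --b--▸ q3
  q1 = b.b.b.0 | (0 | 0 | 0\{b} + 0 | b.0 + (b.b.0)\{a}) | --b--▸ q4, --b--▸ q5, --b--▸ q6
  q2 = b.b.b.b.0 | (0 | 0) | --b--▸ q5
  q3 = b.b.b.b.0 | (b.0)\{a} | --b--▸ q6, --b--▸ q7
  q4 = b.b.0 | (0 | 0 | 0\{b} + 0 | b.0 + (b.b.0)\{a}) | --b--▸ q10, --b--▸ q8, --b--▸ q9
  q5 = b.b.b.0 | (0 | 0) | --b--▸ q9
  q6 = b.b.b.0 | (b.0)\{a} | --b--▸ q10, --b--▸ q11
  q7 = b.b.b.b.0 | 0\{a} | --b--▸ q11
  q8 = b.0 | (0 | 0 | 0\{b} + 0 | b.0 + (b.b.0)\{a}) | --b--▸ q12, --b--▸ q13, --b--▸ q14
  q9 = b.b.0 | (0 | 0) | --b--▸ q13
  q10 = b.b.0 | (b.0)\{a} | --b--▸ q14, --b--▸ q15
  q11 = b.b.b.0 | 0\{a} | --b--▸ q15
  q12 = 0 | (0 | 0 | 0\{b} + 0 | b.0 + (b.b.0)\{a}) | --b--▸ q16, --b--▸ q17
  q13 = b.0 | (0 | 0) | --b--▸ q16
  q14 = b.0 | (b.0)\{a} | --b--▸ q17, --b--▸ q18
  q15 = b.b.0 | 0\{a} | --b--▸ q18
  q16 = 0 | (0 | 0) | (no moves)
  q17 = 0 | (b.0)\{a} | --b--▸ q19
  q18 = b.0 | 0\{a} | --b--▸ q19
  q19 = 0 | 0\{a} | (no moves)
Run σ = ⟨a⟩ on P: start {p0}
  [1] a ⇒ {p1}
  ✓ P
Run σ = ⟨a⟩ on Q: start {q0}
  [1] a ⇒ ∅  — Q cannot continue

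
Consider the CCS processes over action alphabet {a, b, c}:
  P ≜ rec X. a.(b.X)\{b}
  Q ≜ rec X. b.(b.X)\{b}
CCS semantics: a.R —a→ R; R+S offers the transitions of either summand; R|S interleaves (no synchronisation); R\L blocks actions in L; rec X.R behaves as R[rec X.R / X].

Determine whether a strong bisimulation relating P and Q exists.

NO

P's transition system — 2 states:
  m0 = rec X. a.(b.X)\{b} has moves —a→ m1
  m1 = (b.(rec X. a.(b.X)\{b}))\{b} has moves ∅
Q's transition system — 2 states:
  n0 = rec X. b.(b.X)\{b} has moves —b→ n1
  n1 = (b.(rec X. b.(b.X)\{b}))\{b} has moves ∅
Coarsest stable partition (strong bisimilarity classes):
  B0 = {m0}
  B1 = {m1, n1}
  B2 = {n0}
m0 ∈ B0, n0 ∈ B2 → different blocks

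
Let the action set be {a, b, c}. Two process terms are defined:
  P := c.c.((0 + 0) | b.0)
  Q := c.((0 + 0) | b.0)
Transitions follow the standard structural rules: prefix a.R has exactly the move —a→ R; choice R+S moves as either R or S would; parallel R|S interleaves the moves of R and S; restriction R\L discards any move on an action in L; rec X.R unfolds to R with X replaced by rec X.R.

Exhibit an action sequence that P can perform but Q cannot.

cc

LTS(P): 4 reachable states
  m0 = c.c.((0 + 0) | b.0) has moves ··c··> m1
  m1 = c.((0 + 0) | b.0) has moves ··c··> m2
  m2 = (0 + 0) | b.0 has moves ··b··> m3
  m3 = (0 + 0) | 0 has moves deadlocked
LTS(Q): 3 reachable states
  n0 = c.((0 + 0) | b.0) has moves ··c··> n1
  n1 = (0 + 0) | b.0 has moves ··b··> n2
  n2 = (0 + 0) | 0 has moves deadlocked
Run σ = ⟨cc⟩ on P: start {m0}
  after c @ step 1: {m1}
  after c @ step 2: {m2}
  — P admits the full trace.
Run σ = ⟨cc⟩ on Q: start {n0}
  after c @ step 1: {n1}
  after c @ step 2: ∅ (Q stuck)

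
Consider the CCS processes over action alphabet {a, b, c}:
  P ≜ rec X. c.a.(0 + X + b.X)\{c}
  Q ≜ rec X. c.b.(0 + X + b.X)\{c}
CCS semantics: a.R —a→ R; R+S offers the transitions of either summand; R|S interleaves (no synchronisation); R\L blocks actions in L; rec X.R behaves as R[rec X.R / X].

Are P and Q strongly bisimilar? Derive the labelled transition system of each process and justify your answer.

NO

P's transition system — 4 states:
  u0 = rec X. c.a.(0 + X + b.X)\{c} | -c-> u1
  u1 = a.(0 + (rec X. c.a.(0 + X + b.X)\{c}) + b.(rec X. c.a.(0 + X + b.X)\{c}))\{c} | -a-> u2
  u2 = (0 + (rec X. c.a.(0 + X + b.X)\{c}) + b.(rec X. c.a.(0 + X + b.X)\{c}))\{c} | -b-> u3
  u3 = (rec X. c.a.(0 + X + b.X)\{c})\{c} | stopped
Q's transition system — 4 states:
  v0 = rec X. c.b.(0 + X + b.X)\{c} | -c-> v1
  v1 = b.(0 + (rec X. c.b.(0 + X + b.X)\{c}) + b.(rec X. c.b.(0 + X + b.X)\{c}))\{c} | -b-> v2
  v2 = (0 + (rec X. c.b.(0 + X + b.X)\{c}) + b.(rec X. c.b.(0 + X + b.X)\{c}))\{c} | -b-> v3
  v3 = (rec X. c.b.(0 + X + b.X)\{c})\{c} | stopped
Coarsest stable partition (strong bisimilarity classes):
  B0 = {u0}
  B1 = {u1}
  B2 = {u2, v2}
  B3 = {u3, v3}
  B4 = {v0}
  B5 = {v1}
u0 ∈ B0, v0 ∈ B4 → different blocks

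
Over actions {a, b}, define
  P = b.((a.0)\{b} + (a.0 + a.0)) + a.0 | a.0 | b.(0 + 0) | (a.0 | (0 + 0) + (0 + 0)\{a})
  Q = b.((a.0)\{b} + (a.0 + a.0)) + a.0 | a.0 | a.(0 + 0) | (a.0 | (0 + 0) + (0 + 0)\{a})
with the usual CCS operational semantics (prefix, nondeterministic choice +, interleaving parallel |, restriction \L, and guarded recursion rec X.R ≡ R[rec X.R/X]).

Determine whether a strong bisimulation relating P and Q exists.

P ≁ Q

Reachable graph of P (19 states):
  m0 = b.((a.0)\{b} + (a.0 + a.0)) + a.0 | a.0 | b.(0 + 0) | (a.0 | (0 + 0) + (0 + 0)\{a}) :: --a--▸ m1, --a--▸ m2, --a--▸ m3, --b--▸ m4, --b--▸ m5
  m1 = 0 | a.0 | b.(0 + 0) | (a.0 | (0 + 0) + (0 + 0)\{a}) :: --a--▸ m6, --a--▸ m7, --b--▸ m8
  m2 = a.0 | 0 | b.(0 + 0) | (a.0 | (0 + 0) + (0 + 0)\{a}) :: --a--▸ m6, --a--▸ m9, --b--▸ m10
  m3 = a.0 | a.0 | b.(0 + 0) | (0 | (0 + 0)) :: --a--▸ m7, --a--▸ m9, --b--▸ m11
  m4 = (a.0)\{b} + (a.0 + a.0) :: --a--▸ m12, --a--▸ m13
  m5 = a.0 | a.0 | (0 + 0) | (a.0 | (0 + 0) + (0 + 0)\{a}) :: --a--▸ m10, --a--▸ m11, --a--▸ m8
  m6 = 0 | 0 | b.(0 + 0) | (a.0 | (0 + 0) + (0 + 0)\{a}) :: --a--▸ m14, --b--▸ m15
  m7 = 0 | a.0 | b.(0 + 0) | (0 | (0 + 0)) :: --a--▸ m14, --b--▸ m16
  m8 = 0 | a.0 | (0 + 0) | (a.0 | (0 + 0) + (0 + 0)\{a}) :: --a--▸ m15, --a--▸ m16
  m9 = a.0 | 0 | b.(0 + 0) | (0 | (0 + 0)) :: --a--▸ m14, --b--▸ m17
  m10 = a.0 | 0 | (0 + 0) | (a.0 | (0 + 0) + (0 + 0)\{a}) :: --a--▸ m15, --a--▸ m17
  m11 = a.0 | a.0 | (0 + 0) | (0 | (0 + 0)) :: --a--▸ m16, --a--▸ m17
  m12 = 0 :: ·
  m13 = 0\{b} :: ·
  m14 = 0 | 0 | b.(0 + 0) | (0 | (0 + 0)) :: --b--▸ m18
  m15 = 0 | 0 | (0 + 0) | (a.0 | (0 + 0) + (0 + 0)\{a}) :: --a--▸ m18
  m16 = 0 | a.0 | (0 + 0) | (0 | (0 + 0)) :: --a--▸ m18
  m17 = a.0 | 0 | (0 + 0) | (0 | (0 + 0)) :: --a--▸ m18
  m18 = 0 | 0 | (0 + 0) | (0 | (0 + 0)) :: ·
Reachable graph of Q (19 states):
  n0 = b.((a.0)\{b} + (a.0 + a.0)) + a.0 | a.0 | a.(0 + 0) | (a.0 | (0 + 0) + (0 + 0)\{a}) :: --a--▸ n1, --a--▸ n2, --a--▸ n3, --a--▸ n4, --b--▸ n5
  n1 = 0 | a.0 | a.(0 + 0) | (a.0 | (0 + 0) + (0 + 0)\{a}) :: --a--▸ n6, --a--▸ n7, --a--▸ n8
  n2 = a.0 | 0 | a.(0 + 0) | (a.0 | (0 + 0) + (0 + 0)\{a}) :: --a--▸ n10, --a--▸ n6, --a--▸ n9
  n3 = a.0 | a.0 | (0 + 0) | (a.0 | (0 + 0) + (0 + 0)\{a}) :: --a--▸ n11, --a--▸ n7, --a--▸ n9
  n4 = a.0 | a.0 | a.(0 + 0) | (0 | (0 + 0)) :: --a--▸ n10, --a--▸ n11, --a--▸ n8
  n5 = (a.0)\{b} + (a.0 + a.0) :: --a--▸ n12, --a--▸ n13
  n6 = 0 | 0 | a.(0 + 0) | (a.0 | (0 + 0) + (0 + 0)\{a}) :: --a--▸ n14, --a--▸ n15
  n7 = 0 | a.0 | (0 + 0) | (a.0 | (0 + 0) + (0 + 0)\{a}) :: --a--▸ n14, --a--▸ n16
  n8 = 0 | a.0 | a.(0 + 0) | (0 | (0 + 0)) :: --a--▸ n15, --a--▸ n16
  n9 = a.0 | 0 | (0 + 0) | (a.0 | (0 + 0) + (0 + 0)\{a}) :: --a--▸ n14, --a--▸ n17
  n10 = a.0 | 0 | a.(0 + 0) | (0 | (0 + 0)) :: --a--▸ n15, --a--▸ n17
  n11 = a.0 | a.0 | (0 + 0) | (0 | (0 + 0)) :: --a--▸ n16, --a--▸ n17
  n12 = 0 :: ·
  n13 = 0\{b} :: ·
  n14 = 0 | 0 | (0 + 0) | (a.0 | (0 + 0) + (0 + 0)\{a}) :: --a--▸ n18
  n15 = 0 | 0 | a.(0 + 0) | (0 | (0 + 0)) :: --a--▸ n18
  n16 = 0 | a.0 | (0 + 0) | (0 | (0 + 0)) :: --a--▸ n18
  n17 = a.0 | 0 | (0 + 0) | (0 | (0 + 0)) :: --a--▸ n18
  n18 = 0 | 0 | (0 + 0) | (0 | (0 + 0)) :: ·
Coarsest stable partition (strong bisimilarity classes):
  B0 = {m0}
  B1 = {m1, m2, m3}
  B2 = {m6, m7, m9}
  B3 = {m14}
  B4 = {m12, m13, m18, n12, n13, n18}
  B5 = {m15, m16, m17, m4, n14, n15, n16, n17, n5}
  B6 = {m10, m11, m8, n10, n11, n6, n7, n8, n9}
  B7 = {m5, n1, n2, n3, n4}
  B8 = {n0}
m0 ∈ B0, n0 ∈ B8 → different blocks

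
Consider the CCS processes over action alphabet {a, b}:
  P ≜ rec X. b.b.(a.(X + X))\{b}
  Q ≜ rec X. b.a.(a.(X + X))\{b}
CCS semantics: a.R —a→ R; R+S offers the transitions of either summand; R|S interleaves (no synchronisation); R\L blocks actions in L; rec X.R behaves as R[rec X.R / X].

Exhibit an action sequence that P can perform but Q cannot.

bb

Reachable graph of P (4 states):
  s0 = rec X. b.b.(a.(X + X))\{b} | ··b··> s1
  s1 = b.(a.((rec X. b.b.(a.(X + X))\{b}) + (rec X. b.b.(a.(X + X))\{b})))\{b} | ··b··> s2
  s2 = (a.((rec X. b.b.(a.(X + X))\{b}) + (rec X. b.b.(a.(X + X))\{b})))\{b} | ··a··> s3
  s3 = ((rec X. b.b.(a.(X + X))\{b}) + (rec X. b.b.(a.(X + X))\{b}))\{b} | deadlocked
Reachable graph of Q (4 states):
  t0 = rec X. b.a.(a.(X + X))\{b} | ··b··> t1
  t1 = a.(a.((rec X. b.a.(a.(X + X))\{b}) + (rec X. b.a.(a.(X + X))\{b})))\{b} | ··a··> t2
  t2 = (a.((rec X. b.a.(a.(X + X))\{b}) + (rec X. b.a.(a.(X + X))\{b})))\{b} | ··a··> t3
  t3 = ((rec X. b.a.(a.(X + X))\{b}) + (rec X. b.a.(a.(X + X))\{b}))\{b} | deadlocked
Trace ⟨bb⟩ through P, begin at {s0}:
  after b @ step 1: {s1}
  after b @ step 2: {s2}
  ✓ P
Trace ⟨bb⟩ through Q, begin at {t0}:
  after b @ step 1: {t1}
  after b @ step 2: ∅  — Q cannot continue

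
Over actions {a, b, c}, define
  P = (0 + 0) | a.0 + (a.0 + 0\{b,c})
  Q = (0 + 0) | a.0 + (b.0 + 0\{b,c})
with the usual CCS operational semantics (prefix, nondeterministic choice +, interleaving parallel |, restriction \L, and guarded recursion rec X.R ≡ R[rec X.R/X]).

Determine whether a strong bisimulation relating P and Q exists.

not bisimilar

P's transition system — 3 states:
  s0 = (0 + 0) | a.0 + (a.0 + 0\{b,c}) has moves —a→ s1, —a→ s2
  s1 = (0 + 0) | 0 has moves ·
  s2 = 0 has moves ·
Q's transition system — 3 states:
  t0 = (0 + 0) | a.0 + (b.0 + 0\{b,c}) has moves —a→ t1, —b→ t2
  t1 = (0 + 0) | 0 has moves ·
  t2 = 0 has moves ·
Partition-refinement fixed point:
  B0 = {s0}
  B1 = {s1, s2, t1, t2}
  B2 = {t0}
s0 ∈ B0, t0 ∈ B2 → different blocks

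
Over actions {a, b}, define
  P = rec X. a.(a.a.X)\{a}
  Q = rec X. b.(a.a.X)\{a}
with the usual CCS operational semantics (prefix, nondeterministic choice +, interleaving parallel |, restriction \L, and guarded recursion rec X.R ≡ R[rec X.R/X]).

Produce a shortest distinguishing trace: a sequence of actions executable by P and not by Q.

a

P's transition system — 2 states:
  u0 = rec X. a.(a.a.X)\{a} has moves -a-> u1
  u1 = (a.a.(rec X. a.(a.a.X)\{a}))\{a} has moves ·
Q's transition system — 2 states:
  v0 = rec X. b.(a.a.X)\{a} has moves -b-> v1
  v1 = (a.a.(rec X. b.(a.a.X)\{a}))\{a} has moves ·
Trace ⟨a⟩ through P, begin at {u0}:
  after a @ step 1: {u1}
  — P admits the full trace.
Trace ⟨a⟩ through Q, begin at {v0}:
  after a @ step 1: ∅ (Q stuck)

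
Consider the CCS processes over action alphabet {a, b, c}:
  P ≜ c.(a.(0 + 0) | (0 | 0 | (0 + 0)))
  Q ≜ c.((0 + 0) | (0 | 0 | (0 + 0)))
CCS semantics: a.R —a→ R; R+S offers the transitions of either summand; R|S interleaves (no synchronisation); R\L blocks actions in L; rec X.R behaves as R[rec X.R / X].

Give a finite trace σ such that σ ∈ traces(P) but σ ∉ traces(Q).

P's transition system — 3 states:
  u0 = c.(a.(0 + 0) | (0 | 0 | (0 + 0))) has moves —c→ u1
  u1 = a.(0 + 0) | (0 | 0 | (0 + 0)) has moves —a→ u2
  u2 = (0 + 0) | (0 | 0 | (0 + 0)) has moves (no moves)
Q's transition system — 2 states:
  v0 = c.((0 + 0) | (0 | 0 | (0 + 0))) has moves —c→ v1
  v1 = (0 + 0) | (0 | 0 | (0 + 0)) has moves (no moves)
Trace ⟨ca⟩ through P, begin at {u0}:
  step 1 (c): {u1}
  step 2 (a): {u2}
  — P admits the full trace.
Trace ⟨ca⟩ through Q, begin at {v0}:
  step 1 (c): {v1}
  step 2 (a): ∅  — Q cannot continue

ca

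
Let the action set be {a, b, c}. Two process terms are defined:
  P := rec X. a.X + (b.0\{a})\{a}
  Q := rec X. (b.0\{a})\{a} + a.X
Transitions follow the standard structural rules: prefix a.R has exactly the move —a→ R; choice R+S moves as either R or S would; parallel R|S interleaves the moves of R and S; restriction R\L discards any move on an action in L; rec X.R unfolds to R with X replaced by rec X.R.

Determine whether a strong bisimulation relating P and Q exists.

YES

LTS(P): 2 reachable states
  m0 = rec X. a.X + (b.0\{a})\{a} ⊢ -a-> m0, -b-> m1
  m1 = 0\{a}\{a} ⊢ ·
LTS(Q): 2 reachable states
  n0 = rec X. (b.0\{a})\{a} + a.X ⊢ -a-> n0, -b-> n1
  n1 = 0\{a}\{a} ⊢ ·
Partition-refinement fixed point:
  B0 = {m0, n0}
  B1 = {m1, n1}
m0 ∈ B0, n0 ∈ B0 → same block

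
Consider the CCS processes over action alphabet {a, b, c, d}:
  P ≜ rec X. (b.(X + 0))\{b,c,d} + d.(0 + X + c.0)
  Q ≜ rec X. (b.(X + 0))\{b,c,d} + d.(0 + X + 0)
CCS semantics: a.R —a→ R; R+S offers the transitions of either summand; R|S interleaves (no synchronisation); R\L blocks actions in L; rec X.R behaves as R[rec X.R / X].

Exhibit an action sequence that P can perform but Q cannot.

Reachable graph of P (3 states):
  p0 = rec X. (b.(X + 0))\{b,c,d} + d.(0 + X + c.0) ⊢ =d=> p1
  p1 = 0 + (rec X. (b.(X + 0))\{b,c,d} + d.(0 + X + c.0)) + c.0 ⊢ =c=> p2, =d=> p1
  p2 = 0 ⊢ ·
Reachable graph of Q (2 states):
  q0 = rec X. (b.(X + 0))\{b,c,d} + d.(0 + X + 0) ⊢ =d=> q1
  q1 = 0 + (rec X. (b.(X + 0))\{b,c,d} + d.(0 + X + 0)) + 0 ⊢ =d=> q1
Executing dc from P (initial set {p0}):
  [1] d ⇒ {p1}
  [2] c ⇒ {p2}
  ✓ P
Executing dc from Q (initial set {q0}):
  [1] d ⇒ {q1}
  [2] c ⇒ no successor for Q

dc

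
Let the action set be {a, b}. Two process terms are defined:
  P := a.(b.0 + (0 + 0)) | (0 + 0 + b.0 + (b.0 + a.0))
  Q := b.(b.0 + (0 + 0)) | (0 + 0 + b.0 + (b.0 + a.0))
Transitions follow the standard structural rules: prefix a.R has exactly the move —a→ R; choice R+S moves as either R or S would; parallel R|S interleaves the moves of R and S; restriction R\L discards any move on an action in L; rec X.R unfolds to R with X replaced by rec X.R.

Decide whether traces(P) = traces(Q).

Reachable graph of P (6 states):
  p0 = a.(b.0 + (0 + 0)) | (0 + 0 + b.0 + (b.0 + a.0)) → =a=> p1, =a=> p2, =b=> p2
  p1 = (b.0 + (0 + 0)) | (0 + 0 + b.0 + (b.0 + a.0)) → =a=> p3, =b=> p3, =b=> p4
  p2 = a.(b.0 + (0 + 0)) | 0 → =a=> p3
  p3 = (b.0 + (0 + 0)) | 0 → =b=> p5
  p4 = 0 | (0 + 0 + b.0 + (b.0 + a.0)) → =a=> p5, =b=> p5
  p5 = 0 | 0 → ·
Reachable graph of Q (6 states):
  q0 = b.(b.0 + (0 + 0)) | (0 + 0 + b.0 + (b.0 + a.0)) → =a=> q1, =b=> q1, =b=> q2
  q1 = b.(b.0 + (0 + 0)) | 0 → =b=> q3
  q2 = (b.0 + (0 + 0)) | (0 + 0 + b.0 + (b.0 + a.0)) → =a=> q3, =b=> q3, =b=> q4
  q3 = (b.0 + (0 + 0)) | 0 → =b=> q5
  q4 = 0 | (0 + 0 + b.0 + (b.0 + a.0)) → =a=> q5, =b=> q5
  q5 = 0 | 0 → ·
Trace ⟨aa⟩ through P, begin at {p0}:
  after a @ step 1: {p1, p2}
  after a @ step 2: {p3}
  ✓ P
Trace ⟨aa⟩ through Q, begin at {q0}:
  after a @ step 1: {q1}
  after a @ step 2: no successor for Q

NO — witness ⟨aa⟩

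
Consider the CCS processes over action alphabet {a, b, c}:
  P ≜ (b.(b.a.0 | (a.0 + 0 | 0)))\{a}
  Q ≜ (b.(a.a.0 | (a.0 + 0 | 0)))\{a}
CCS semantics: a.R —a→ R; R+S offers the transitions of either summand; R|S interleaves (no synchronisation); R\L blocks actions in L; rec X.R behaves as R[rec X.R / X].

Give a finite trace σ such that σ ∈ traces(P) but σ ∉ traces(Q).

bb

Reachable graph of P (3 states):
  s0 = (b.(b.a.0 | (a.0 + 0 | 0)))\{a} :: --b--▸ s1
  s1 = (b.a.0 | (a.0 + 0 | 0))\{a} :: --b--▸ s2
  s2 = (a.0 | (a.0 + 0 | 0))\{a} :: (no moves)
Reachable graph of Q (2 states):
  t0 = (b.(a.a.0 | (a.0 + 0 | 0)))\{a} :: --b--▸ t1
  t1 = (a.a.0 | (a.0 + 0 | 0))\{a} :: (no moves)
Run σ = ⟨bb⟩ on P: start {s0}
  after b @ step 1: {s1}
  after b @ step 2: {s2}
  ✓ P
Run σ = ⟨bb⟩ on Q: start {t0}
  after b @ step 1: {t1}
  after b @ step 2: ∅ (Q stuck)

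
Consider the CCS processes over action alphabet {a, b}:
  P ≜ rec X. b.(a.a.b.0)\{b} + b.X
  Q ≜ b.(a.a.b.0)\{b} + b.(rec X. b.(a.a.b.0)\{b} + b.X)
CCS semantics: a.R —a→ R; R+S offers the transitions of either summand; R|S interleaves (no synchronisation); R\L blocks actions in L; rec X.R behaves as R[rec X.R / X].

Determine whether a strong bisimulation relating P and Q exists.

P's transition system — 4 states:
  p0 = rec X. b.(a.a.b.0)\{b} + b.X → =b=> p0, =b=> p1
  p1 = (a.a.b.0)\{b} → =a=> p2
  p2 = (a.b.0)\{b} → =a=> p3
  p3 = (b.0)\{b} → ·
Q's transition system — 5 states:
  q0 = b.(a.a.b.0)\{b} + b.(rec X. b.(a.a.b.0)\{b} + b.X) → =b=> q1, =b=> q2
  q1 = (a.a.b.0)\{b} → =a=> q3
  q2 = rec X. b.(a.a.b.0)\{b} + b.X → =b=> q1, =b=> q2
  q3 = (a.b.0)\{b} → =a=> q4
  q4 = (b.0)\{b} → ·
Bisimilarity quotient blocks:
  B0 = {p0, q0, q2}
  B1 = {p1, q1}
  B2 = {p2, q3}
  B3 = {p3, q4}
p0 ∈ B0, q0 ∈ B0 → same block

YES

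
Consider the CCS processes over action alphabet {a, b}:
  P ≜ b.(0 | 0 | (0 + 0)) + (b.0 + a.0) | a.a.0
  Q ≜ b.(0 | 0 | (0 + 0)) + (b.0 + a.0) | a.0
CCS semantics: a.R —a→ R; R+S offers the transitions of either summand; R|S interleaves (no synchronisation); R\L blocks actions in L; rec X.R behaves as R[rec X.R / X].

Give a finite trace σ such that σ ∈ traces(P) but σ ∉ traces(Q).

LTS(P): 7 reachable states
  p0 = b.(0 | 0 | (0 + 0)) + (b.0 + a.0) | a.a.0 → -a-> p1, -a-> p2, -b-> p2, -b-> p3
  p1 = (b.0 + a.0) | a.0 → -a-> p4, -a-> p5, -b-> p5
  p2 = 0 | a.a.0 → -a-> p5
  p3 = 0 | 0 | (0 + 0) → (no moves)
  p4 = (b.0 + a.0) | 0 → -a-> p6, -b-> p6
  p5 = 0 | a.0 → -a-> p6
  p6 = 0 | 0 → (no moves)
LTS(Q): 5 reachable states
  q0 = b.(0 | 0 | (0 + 0)) + (b.0 + a.0) | a.0 → -a-> q1, -a-> q2, -b-> q2, -b-> q3
  q1 = (b.0 + a.0) | 0 → -a-> q4, -b-> q4
  q2 = 0 | a.0 → -a-> q4
  q3 = 0 | 0 | (0 + 0) → (no moves)
  q4 = 0 | 0 → (no moves)
Executing aaa from P (initial set {p0}):
  [1] a ⇒ {p1, p2}
  [2] a ⇒ {p4, p5}
  [3] a ⇒ {p6}
  — P admits the full trace.
Executing aaa from Q (initial set {q0}):
  [1] a ⇒ {q1, q2}
  [2] a ⇒ {q4}
  [3] a ⇒ no successor for Q

aaa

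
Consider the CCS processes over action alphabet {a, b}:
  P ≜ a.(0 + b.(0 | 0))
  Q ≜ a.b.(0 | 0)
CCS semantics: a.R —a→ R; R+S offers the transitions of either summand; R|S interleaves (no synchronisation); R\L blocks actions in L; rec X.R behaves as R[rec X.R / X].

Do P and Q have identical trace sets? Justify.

YES

LTS(P): 3 reachable states
  u0 = a.(0 + b.(0 | 0)) :: --a--▸ u1
  u1 = 0 + b.(0 | 0) :: --b--▸ u2
  u2 = 0 | 0 :: deadlocked
LTS(Q): 3 reachable states
  v0 = a.b.(0 | 0) :: --a--▸ v1
  v1 = b.(0 | 0) :: --b--▸ v2
  v2 = 0 | 0 :: deadlocked
Coarsest stable partition (strong bisimilarity classes):
  B0 = {u0, v0}
  B1 = {u1, v1}
  B2 = {u2, v2}
u0 ∈ B0, v0 ∈ B0 → same block
Bisimilar ⇒ trace-equivalent.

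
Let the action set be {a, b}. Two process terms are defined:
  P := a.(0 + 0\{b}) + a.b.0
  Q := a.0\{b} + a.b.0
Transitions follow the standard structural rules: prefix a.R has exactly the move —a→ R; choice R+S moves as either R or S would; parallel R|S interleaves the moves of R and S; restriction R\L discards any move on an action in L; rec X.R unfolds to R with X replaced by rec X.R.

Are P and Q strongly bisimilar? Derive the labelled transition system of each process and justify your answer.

YES

P's transition system — 4 states:
  m0 = a.(0 + 0\{b}) + a.b.0 ⊢ =a=> m1, =a=> m2
  m1 = 0 + 0\{b} ⊢ ·
  m2 = b.0 ⊢ =b=> m3
  m3 = 0 ⊢ ·
Q's transition system — 4 states:
  n0 = a.0\{b} + a.b.0 ⊢ =a=> n1, =a=> n2
  n1 = 0\{b} ⊢ ·
  n2 = b.0 ⊢ =b=> n3
  n3 = 0 ⊢ ·
Partition-refinement fixed point:
  B0 = {m0, n0}
  B1 = {m1, m3, n1, n3}
  B2 = {m2, n2}
m0 ∈ B0, n0 ∈ B0 → same block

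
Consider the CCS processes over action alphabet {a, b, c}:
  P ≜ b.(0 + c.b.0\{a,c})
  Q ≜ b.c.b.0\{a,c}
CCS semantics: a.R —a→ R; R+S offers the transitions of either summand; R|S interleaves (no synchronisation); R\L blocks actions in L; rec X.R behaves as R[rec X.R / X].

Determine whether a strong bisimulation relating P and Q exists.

bisimilar

LTS(P): 4 reachable states
  p0 = b.(0 + c.b.0\{a,c}) | --b--▸ p1
  p1 = 0 + c.b.0\{a,c} | --c--▸ p2
  p2 = b.0\{a,c} | --b--▸ p3
  p3 = 0\{a,c} | stopped
LTS(Q): 4 reachable states
  q0 = b.c.b.0\{a,c} | --b--▸ q1
  q1 = c.b.0\{a,c} | --c--▸ q2
  q2 = b.0\{a,c} | --b--▸ q3
  q3 = 0\{a,c} | stopped
Bisimilarity quotient blocks:
  B0 = {p0, q0}
  B1 = {p1, q1}
  B2 = {p2, q2}
  B3 = {p3, q3}
p0 ∈ B0, q0 ∈ B0 → same block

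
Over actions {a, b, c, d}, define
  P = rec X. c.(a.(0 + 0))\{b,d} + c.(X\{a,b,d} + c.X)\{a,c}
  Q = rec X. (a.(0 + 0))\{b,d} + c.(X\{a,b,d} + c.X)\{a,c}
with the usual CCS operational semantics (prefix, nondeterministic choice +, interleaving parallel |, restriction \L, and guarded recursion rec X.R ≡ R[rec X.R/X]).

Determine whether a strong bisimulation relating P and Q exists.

P's transition system — 4 states:
  m0 = rec X. c.(a.(0 + 0))\{b,d} + c.(X\{a,b,d} + c.X)\{a,c} has moves --c--▸ m1, --c--▸ m2
  m1 = ((rec X. c.(a.(0 + 0))\{b,d} + c.(X\{a,b,d} + c.X)\{a,c})\{a,b,d} + c.(rec X. c.(a.(0 + 0))\{b,d} + c.(X\{a,b,d} + c.X)\{a,c}))\{a,c} has moves ·
  m2 = (a.(0 + 0))\{b,d} has moves --a--▸ m3
  m3 = (0 + 0)\{b,d} has moves ·
Q's transition system — 3 states:
  n0 = rec X. (a.(0 + 0))\{b,d} + c.(X\{a,b,d} + c.X)\{a,c} has moves --a--▸ n1, --c--▸ n2
  n1 = (0 + 0)\{b,d} has moves ·
  n2 = ((rec X. (a.(0 + 0))\{b,d} + c.(X\{a,b,d} + c.X)\{a,c})\{a,b,d} + c.(rec X. (a.(0 + 0))\{b,d} + c.(X\{a,b,d} + c.X)\{a,c}))\{a,c} has moves ·
Coarsest stable partition (strong bisimilarity classes):
  B0 = {m0}
  B1 = {m2}
  B2 = {m1, m3, n1, n2}
  B3 = {n0}
m0 ∈ B0, n0 ∈ B3 → different blocks

not bisimilar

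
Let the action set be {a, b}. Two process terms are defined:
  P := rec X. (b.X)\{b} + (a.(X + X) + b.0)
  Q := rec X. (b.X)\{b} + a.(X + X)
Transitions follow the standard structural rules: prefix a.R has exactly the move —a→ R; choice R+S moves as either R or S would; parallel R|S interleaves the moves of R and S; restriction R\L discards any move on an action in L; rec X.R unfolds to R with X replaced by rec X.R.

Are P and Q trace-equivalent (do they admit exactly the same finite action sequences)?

LTS(P): 3 reachable states
  u0 = rec X. (b.X)\{b} + (a.(X + X) + b.0) | --a--▸ u1, --b--▸ u2
  u1 = (rec X. (b.X)\{b} + (a.(X + X) + b.0)) + (rec X. (b.X)\{b} + (a.(X + X) + b.0)) | --a--▸ u1, --b--▸ u2
  u2 = 0 | stopped
LTS(Q): 2 reachable states
  v0 = rec X. (b.X)\{b} + a.(X + X) | --a--▸ v1
  v1 = (rec X. (b.X)\{b} + a.(X + X)) + (rec X. (b.X)\{b} + a.(X + X)) | --a--▸ v1
Run σ = ⟨b⟩ on P: start {u0}
  step 1 (b): {u2}
  ✓ P
Run σ = ⟨b⟩ on Q: start {v0}
  step 1 (b): no successor for Q

NO — witness ⟨b⟩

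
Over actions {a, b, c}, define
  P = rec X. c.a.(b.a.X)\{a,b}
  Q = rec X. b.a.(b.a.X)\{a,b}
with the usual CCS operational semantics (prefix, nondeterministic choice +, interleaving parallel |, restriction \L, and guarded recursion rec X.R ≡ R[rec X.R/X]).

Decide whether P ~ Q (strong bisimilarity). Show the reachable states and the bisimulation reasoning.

LTS(P): 3 reachable states
  m0 = rec X. c.a.(b.a.X)\{a,b} → ··c··> m1
  m1 = a.(b.a.(rec X. c.a.(b.a.X)\{a,b}))\{a,b} → ··a··> m2
  m2 = (b.a.(rec X. c.a.(b.a.X)\{a,b}))\{a,b} → ·
LTS(Q): 3 reachable states
  n0 = rec X. b.a.(b.a.X)\{a,b} → ··b··> n1
  n1 = a.(b.a.(rec X. b.a.(b.a.X)\{a,b}))\{a,b} → ··a··> n2
  n2 = (b.a.(rec X. b.a.(b.a.X)\{a,b}))\{a,b} → ·
Coarsest stable partition (strong bisimilarity classes):
  B0 = {m0}
  B1 = {m1, n1}
  B2 = {m2, n2}
  B3 = {n0}
m0 ∈ B0, n0 ∈ B3 → different blocks

NO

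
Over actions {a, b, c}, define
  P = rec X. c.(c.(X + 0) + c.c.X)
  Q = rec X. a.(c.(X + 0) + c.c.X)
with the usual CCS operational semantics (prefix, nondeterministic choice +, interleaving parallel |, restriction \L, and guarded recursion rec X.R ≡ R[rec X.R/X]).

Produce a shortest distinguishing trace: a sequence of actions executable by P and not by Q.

c

P's transition system — 4 states:
  m0 = rec X. c.(c.(X + 0) + c.c.X) ⊢ =c=> m1
  m1 = c.((rec X. c.(c.(X + 0) + c.c.X)) + 0) + c.c.(rec X. c.(c.(X + 0) + c.c.X)) ⊢ =c=> m2, =c=> m3
  m2 = (rec X. c.(c.(X + 0) + c.c.X)) + 0 ⊢ =c=> m1
  m3 = c.(rec X. c.(c.(X + 0) + c.c.X)) ⊢ =c=> m0
Q's transition system — 4 states:
  n0 = rec X. a.(c.(X + 0) + c.c.X) ⊢ =a=> n1
  n1 = c.((rec X. a.(c.(X + 0) + c.c.X)) + 0) + c.c.(rec X. a.(c.(X + 0) + c.c.X)) ⊢ =c=> n2, =c=> n3
  n2 = (rec X. a.(c.(X + 0) + c.c.X)) + 0 ⊢ =a=> n1
  n3 = c.(rec X. a.(c.(X + 0) + c.c.X)) ⊢ =c=> n0
Trace ⟨c⟩ through P, begin at {m0}:
  after c @ step 1: {m1}
  ✓ P
Trace ⟨c⟩ through Q, begin at {n0}:
  after c @ step 1: ∅  — Q cannot continue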